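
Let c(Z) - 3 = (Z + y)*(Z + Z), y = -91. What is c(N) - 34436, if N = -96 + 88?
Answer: -32849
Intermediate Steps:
N = -8
c(Z) = 3 + 2*Z*(-91 + Z) (c(Z) = 3 + (Z - 91)*(Z + Z) = 3 + (-91 + Z)*(2*Z) = 3 + 2*Z*(-91 + Z))
c(N) - 34436 = (3 - 182*(-8) + 2*(-8)**2) - 34436 = (3 + 1456 + 2*64) - 34436 = (3 + 1456 + 128) - 34436 = 1587 - 34436 = -32849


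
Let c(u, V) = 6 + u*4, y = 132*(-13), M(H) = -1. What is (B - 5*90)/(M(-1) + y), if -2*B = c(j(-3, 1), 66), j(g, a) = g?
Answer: 447/1717 ≈ 0.26034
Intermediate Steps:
y = -1716
c(u, V) = 6 + 4*u
B = 3 (B = -(6 + 4*(-3))/2 = -(6 - 12)/2 = -1/2*(-6) = 3)
(B - 5*90)/(M(-1) + y) = (3 - 5*90)/(-1 - 1716) = (3 - 450)/(-1717) = -447*(-1/1717) = 447/1717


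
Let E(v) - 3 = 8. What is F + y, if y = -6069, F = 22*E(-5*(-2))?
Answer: -5827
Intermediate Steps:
E(v) = 11 (E(v) = 3 + 8 = 11)
F = 242 (F = 22*11 = 242)
F + y = 242 - 6069 = -5827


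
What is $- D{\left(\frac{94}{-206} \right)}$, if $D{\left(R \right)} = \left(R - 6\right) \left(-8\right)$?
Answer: $- \frac{5320}{103} \approx -51.651$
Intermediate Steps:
$D{\left(R \right)} = 48 - 8 R$ ($D{\left(R \right)} = \left(-6 + R\right) \left(-8\right) = 48 - 8 R$)
$- D{\left(\frac{94}{-206} \right)} = - (48 - 8 \frac{94}{-206}) = - (48 - 8 \cdot 94 \left(- \frac{1}{206}\right)) = - (48 - - \frac{376}{103}) = - (48 + \frac{376}{103}) = \left(-1\right) \frac{5320}{103} = - \frac{5320}{103}$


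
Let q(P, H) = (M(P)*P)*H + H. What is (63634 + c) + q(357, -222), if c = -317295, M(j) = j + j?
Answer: -56841239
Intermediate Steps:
M(j) = 2*j
q(P, H) = H + 2*H*P**2 (q(P, H) = ((2*P)*P)*H + H = (2*P**2)*H + H = 2*H*P**2 + H = H + 2*H*P**2)
(63634 + c) + q(357, -222) = (63634 - 317295) - 222*(1 + 2*357**2) = -253661 - 222*(1 + 2*127449) = -253661 - 222*(1 + 254898) = -253661 - 222*254899 = -253661 - 56587578 = -56841239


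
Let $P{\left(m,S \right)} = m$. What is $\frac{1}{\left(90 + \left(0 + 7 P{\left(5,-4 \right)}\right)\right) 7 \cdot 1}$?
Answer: $\frac{1}{875} \approx 0.0011429$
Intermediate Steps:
$\frac{1}{\left(90 + \left(0 + 7 P{\left(5,-4 \right)}\right)\right) 7 \cdot 1} = \frac{1}{\left(90 + \left(0 + 7 \cdot 5\right)\right) 7 \cdot 1} = \frac{1}{\left(90 + \left(0 + 35\right)\right) 7} = \frac{1}{\left(90 + 35\right) 7} = \frac{1}{125 \cdot 7} = \frac{1}{875}$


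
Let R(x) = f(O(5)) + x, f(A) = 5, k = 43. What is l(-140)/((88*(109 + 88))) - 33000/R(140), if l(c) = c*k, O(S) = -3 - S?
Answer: -28648045/125686 ≈ -227.93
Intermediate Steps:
l(c) = 43*c (l(c) = c*43 = 43*c)
R(x) = 5 + x
l(-140)/((88*(109 + 88))) - 33000/R(140) = (43*(-140))/((88*(109 + 88))) - 33000/(5 + 140) = -6020/(88*197) - 33000/145 = -6020/17336 - 33000*1/145 = -6020*1/17336 - 6600/29 = -1505/4334 - 6600/29 = -28648045/125686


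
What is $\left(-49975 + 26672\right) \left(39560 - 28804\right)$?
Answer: $-250647068$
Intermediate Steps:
$\left(-49975 + 26672\right) \left(39560 - 28804\right) = \left(-23303\right) 10756 = -250647068$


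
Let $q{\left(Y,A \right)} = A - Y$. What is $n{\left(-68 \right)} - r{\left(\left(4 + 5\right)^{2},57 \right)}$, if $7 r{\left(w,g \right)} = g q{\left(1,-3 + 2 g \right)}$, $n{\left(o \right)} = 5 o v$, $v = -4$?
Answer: $\frac{3250}{7} \approx 464.29$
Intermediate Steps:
$n{\left(o \right)} = - 20 o$ ($n{\left(o \right)} = 5 o \left(-4\right) = - 20 o$)
$r{\left(w,g \right)} = \frac{g \left(-4 + 2 g\right)}{7}$ ($r{\left(w,g \right)} = \frac{g \left(\left(-3 + 2 g\right) - 1\right)}{7} = \frac{g \left(-4 + 2 g\right)}{7}$)
$n{\left(-68 \right)} - r{\left(\left(4 + 5\right)^{2},57 \right)} = \left(-20\right) \left(-68\right) - \frac{2}{7} \cdot 57 \left(-2 + 57\right) = 1360 - \frac{2}{7} \cdot 57 \cdot 55 = 1360 - \frac{6270}{7} = \frac{3250}{7}$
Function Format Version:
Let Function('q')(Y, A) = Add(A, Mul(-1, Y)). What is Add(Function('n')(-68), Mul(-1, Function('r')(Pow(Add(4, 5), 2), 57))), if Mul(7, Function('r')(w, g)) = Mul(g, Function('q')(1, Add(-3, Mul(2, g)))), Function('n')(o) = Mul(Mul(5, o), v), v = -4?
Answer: Rational(3250, 7) ≈ 464.29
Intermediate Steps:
Function('n')(o) = Mul(-20, o) (Function('n')(o) = Mul(Mul(5, o), -4) = Mul(-20, o))
Function('r')(w, g) = Mul(Rational(1, 7), g, Add(-4, Mul(2, g))) (Function('r')(w, g) = Mul(Rational(1, 7), Mul(g, Add(Add(-3, Mul(2, g)), Mul(-1, 1)))) = Mul(Rational(1, 7), Mul(g, Add(Add(-3, Mul(2, g)), -1))) = Mul(Rational(1, 7), Mul(g, Add(-4, Mul(2, g)))) = Mul(Rational(1, 7), g, Add(-4, Mul(2, g))))
Add(Function('n')(-68), Mul(-1, Function('r')(Pow(Add(4, 5), 2), 57))) = Add(Mul(-20, -68), Mul(-1, Mul(Rational(2, 7), 57, Add(-2, 57)))) = Add(1360, Mul(-1, Mul(Rational(2, 7), 57, 55))) = Add(1360, Mul(-1, Rational(6270, 7))) = Add(1360, Rational(-6270, 7)) = Rational(3250, 7)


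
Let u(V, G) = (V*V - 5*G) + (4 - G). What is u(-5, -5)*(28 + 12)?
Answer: 2360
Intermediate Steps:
u(V, G) = 4 + V**2 - 6*G (u(V, G) = (V**2 - 5*G) + (4 - G) = 4 + V**2 - 6*G)
u(-5, -5)*(28 + 12) = (4 + (-5)**2 - 6*(-5))*(28 + 12) = (4 + 25 + 30)*40 = 59*40 = 2360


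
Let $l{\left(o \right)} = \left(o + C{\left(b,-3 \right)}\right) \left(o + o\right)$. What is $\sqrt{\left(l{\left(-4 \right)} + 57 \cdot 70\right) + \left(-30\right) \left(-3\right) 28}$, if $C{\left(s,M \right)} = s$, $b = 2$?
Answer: $\sqrt{6526} \approx 80.784$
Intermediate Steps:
$l{\left(o \right)} = 2 o \left(2 + o\right)$ ($l{\left(o \right)} = \left(o + 2\right) \left(o + o\right) = \left(2 + o\right) 2 o = 2 o \left(2 + o\right)$)
$\sqrt{\left(l{\left(-4 \right)} + 57 \cdot 70\right) + \left(-30\right) \left(-3\right) 28} = \sqrt{\left(2 \left(-4\right) \left(2 - 4\right) + 57 \cdot 70\right) + \left(-30\right) \left(-3\right) 28} = \sqrt{\left(2 \left(-4\right) \left(-2\right) + 3990\right) + 90 \cdot 28} = \sqrt{\left(16 + 3990\right) + 2520} = \sqrt{4006 + 2520} = \sqrt{6526}$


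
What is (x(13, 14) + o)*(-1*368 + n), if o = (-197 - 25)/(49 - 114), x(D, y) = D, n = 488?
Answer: 25608/13 ≈ 1969.8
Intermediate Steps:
o = 222/65 (o = -222/(-65) = -222*(-1/65) = 222/65 ≈ 3.4154)
(x(13, 14) + o)*(-1*368 + n) = (13 + 222/65)*(-1*368 + 488) = 1067*(-368 + 488)/65 = (1067/65)*120 = 25608/13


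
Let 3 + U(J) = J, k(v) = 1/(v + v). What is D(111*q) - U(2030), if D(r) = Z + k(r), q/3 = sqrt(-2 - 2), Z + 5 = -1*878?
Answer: -2910 - I/1332 ≈ -2910.0 - 0.00075075*I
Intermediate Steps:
k(v) = 1/(2*v)
U(J) = -3 + J
Z = -883 (Z = -5 - 1*878 = -5 - 878 = -883)
q = 6*I (q = 3*sqrt(-2 - 2) = 3*sqrt(-4) = 3*(2*I) = 6*I ≈ 6.0*I)
D(r) = -883 + 1/(2*r)
D(111*q) - U(2030) = (-883 + 1/(2*((111*(6*I))))) - (-3 + 2030) = (-883 + 1/(2*((666*I)))) - 1*2027 = (-883 + (-I/666)/2) - 2027 = (-883 - I/1332) - 2027 = -2910 - I/1332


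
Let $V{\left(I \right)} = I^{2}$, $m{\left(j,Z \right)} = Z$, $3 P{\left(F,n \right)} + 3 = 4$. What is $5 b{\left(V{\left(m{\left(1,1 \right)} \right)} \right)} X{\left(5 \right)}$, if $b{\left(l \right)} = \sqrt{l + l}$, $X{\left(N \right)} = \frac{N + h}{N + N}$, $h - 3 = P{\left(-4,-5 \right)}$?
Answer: $\frac{25 \sqrt{2}}{6} \approx 5.8926$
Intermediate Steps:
$P{\left(F,n \right)} = \frac{1}{3}$ ($P{\left(F,n \right)} = -1 + \frac{1}{3} \cdot 4 = -1 + \frac{4}{3} = \frac{1}{3}$)
$h = \frac{10}{3}$ ($h = 3 + \frac{1}{3} = \frac{10}{3} \approx 3.3333$)
$X{\left(N \right)} = \frac{\frac{10}{3} + N}{2 N}$ ($X{\left(N \right)} = \frac{N + \frac{10}{3}}{N + N} = \frac{\frac{10}{3} + N}{2 N}$)
$b{\left(l \right)} = \sqrt{2} \sqrt{l}$ ($b{\left(l \right)} = \sqrt{2 l} = \sqrt{2} \sqrt{l}$)
$5 b{\left(V{\left(m{\left(1,1 \right)} \right)} \right)} X{\left(5 \right)} = 5 \sqrt{2} \sqrt{1^{2}} \frac{10 + 3 \cdot 5}{6 \cdot 5} = 5 \sqrt{2} \sqrt{1} \cdot \frac{1}{6} \cdot \frac{1}{5} \left(10 + 15\right) = 5 \sqrt{2} \cdot 1 \cdot \frac{1}{6} \cdot \frac{1}{5} \cdot 25 = 5 \sqrt{2} \cdot \frac{5}{6} = \frac{25 \sqrt{2}}{6}$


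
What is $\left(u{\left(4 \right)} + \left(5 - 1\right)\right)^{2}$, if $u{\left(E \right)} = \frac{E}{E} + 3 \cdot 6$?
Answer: $529$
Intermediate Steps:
$u{\left(E \right)} = 19$ ($u{\left(E \right)} = 1 + 18 = 19$)
$\left(u{\left(4 \right)} + \left(5 - 1\right)\right)^{2} = \left(19 + \left(5 - 1\right)\right)^{2} = \left(19 + 4\right)^{2} = 23^{2} = 529$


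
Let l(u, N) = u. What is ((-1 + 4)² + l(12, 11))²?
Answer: 441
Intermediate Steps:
((-1 + 4)² + l(12, 11))² = ((-1 + 4)² + 12)² = (3² + 12)² = (9 + 12)² = 21² = 441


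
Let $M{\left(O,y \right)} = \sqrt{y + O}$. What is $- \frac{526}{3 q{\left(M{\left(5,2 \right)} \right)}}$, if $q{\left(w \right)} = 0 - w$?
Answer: $\frac{526 \sqrt{7}}{21} \approx 66.27$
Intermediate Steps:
$M{\left(O,y \right)} = \sqrt{O + y}$
$q{\left(w \right)} = - w$
$- \frac{526}{3 q{\left(M{\left(5,2 \right)} \right)}} = - \frac{526}{3 \left(- \sqrt{5 + 2}\right)} = - \frac{526}{3 \left(- \sqrt{7}\right)} = - \frac{526}{\left(-3\right) \sqrt{7}} = - 526 \left(- \frac{\sqrt{7}}{21}\right) = \frac{526 \sqrt{7}}{21}$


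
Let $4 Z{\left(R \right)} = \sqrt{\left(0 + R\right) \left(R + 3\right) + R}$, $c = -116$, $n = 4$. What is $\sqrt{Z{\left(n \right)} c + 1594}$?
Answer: $\sqrt{1594 - 116 \sqrt{2}} \approx 37.815$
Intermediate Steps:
$Z{\left(R \right)} = \frac{\sqrt{R + R \left(3 + R\right)}}{4}$ ($Z{\left(R \right)} = \frac{\sqrt{\left(0 + R\right) \left(R + 3\right) + R}}{4} = \frac{\sqrt{R \left(3 + R\right) + R}}{4} = \frac{\sqrt{R + R \left(3 + R\right)}}{4}$)
$\sqrt{Z{\left(n \right)} c + 1594} = \sqrt{\frac{\sqrt{4 \left(4 + 4\right)}}{4} \left(-116\right) + 1594} = \sqrt{\frac{\sqrt{4 \cdot 8}}{4} \left(-116\right) + 1594} = \sqrt{\frac{\sqrt{32}}{4} \left(-116\right) + 1594} = \sqrt{\frac{4 \sqrt{2}}{4} \left(-116\right) + 1594} = \sqrt{\sqrt{2} \left(-116\right) + 1594} = \sqrt{- 116 \sqrt{2} + 1594} = \sqrt{1594 - 116 \sqrt{2}}$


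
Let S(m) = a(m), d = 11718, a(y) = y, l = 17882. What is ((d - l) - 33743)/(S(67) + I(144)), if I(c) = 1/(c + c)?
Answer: -11493216/19297 ≈ -595.60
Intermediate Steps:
S(m) = m
I(c) = 1/(2*c)
((d - l) - 33743)/(S(67) + I(144)) = ((11718 - 1*17882) - 33743)/(67 + (1/2)/144) = ((11718 - 17882) - 33743)/(67 + (1/2)*(1/144)) = (-6164 - 33743)/(67 + 1/288) = -39907/19297/288 = -39907*288/19297 = -11493216/19297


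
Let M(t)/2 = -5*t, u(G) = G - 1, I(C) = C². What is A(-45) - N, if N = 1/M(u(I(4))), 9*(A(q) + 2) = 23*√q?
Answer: -299/150 + 23*I*√5/3 ≈ -1.9933 + 17.143*I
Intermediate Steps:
A(q) = -2 + 23*√q/9 (A(q) = -2 + (23*√q)/9 = -2 + 23*√q/9)
u(G) = -1 + G
M(t) = -10*t (M(t) = 2*(-5*t) = -10*t)
N = -1/150 (N = 1/(-10*(-1 + 4²)) = 1/(-10*(-1 + 16)) = 1/(-10*15) = 1/(-150) = -1/150 ≈ -0.0066667)
A(-45) - N = (-2 + 23*√(-45)/9) - 1*(-1/150) = (-2 + 23*(3*I*√5)/9) + 1/150 = (-2 + 23*I*√5/3) + 1/150 = -299/150 + 23*I*√5/3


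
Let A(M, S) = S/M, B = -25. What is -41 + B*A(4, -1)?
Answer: -139/4 ≈ -34.750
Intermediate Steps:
-41 + B*A(4, -1) = -41 - (-25)/4 = -41 - 25*(-¼) = -41 + 25/4 = -139/4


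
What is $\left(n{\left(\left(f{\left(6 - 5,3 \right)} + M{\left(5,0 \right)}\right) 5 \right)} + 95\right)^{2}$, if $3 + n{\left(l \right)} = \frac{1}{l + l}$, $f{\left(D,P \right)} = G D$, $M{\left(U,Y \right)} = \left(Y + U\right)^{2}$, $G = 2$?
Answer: $\frac{617075281}{72900} \approx 8464.7$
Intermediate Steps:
$M{\left(U,Y \right)} = \left(U + Y\right)^{2}$
$f{\left(D,P \right)} = 2 D$
$n{\left(l \right)} = -3 + \frac{1}{2 l}$ ($n{\left(l \right)} = -3 + \frac{1}{l + l} = -3 + \frac{1}{2 l}$)
$\left(n{\left(\left(f{\left(6 - 5,3 \right)} + M{\left(5,0 \right)}\right) 5 \right)} + 95\right)^{2} = \left(\left(-3 + \frac{1}{2 \left(2 \left(6 - 5\right) + \left(5 + 0\right)^{2}\right) 5}\right) + 95\right)^{2} = \left(\left(-3 + \frac{1}{2 \left(2 \left(6 - 5\right) + 5^{2}\right) 5}\right) + 95\right)^{2} = \left(\left(-3 + \frac{1}{2 \left(2 \cdot 1 + 25\right) 5}\right) + 95\right)^{2} = \left(\left(-3 + \frac{1}{2 \left(2 + 25\right) 5}\right) + 95\right)^{2} = \left(\left(-3 + \frac{1}{2 \cdot 27 \cdot 5}\right) + 95\right)^{2} = \left(\left(-3 + \frac{1}{2 \cdot 135}\right) + 95\right)^{2} = \left(\left(-3 + \frac{1}{2} \cdot \frac{1}{135}\right) + 95\right)^{2} = \left(\left(-3 + \frac{1}{270}\right) + 95\right)^{2} = \left(- \frac{809}{270} + 95\right)^{2} = \left(\frac{24841}{270}\right)^{2} = \frac{617075281}{72900}$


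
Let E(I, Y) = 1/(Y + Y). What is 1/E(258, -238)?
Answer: -476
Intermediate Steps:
E(I, Y) = 1/(2*Y)
1/E(258, -238) = 1/((½)/(-238)) = 1/((½)*(-1/238)) = 1/(-1/476) = -476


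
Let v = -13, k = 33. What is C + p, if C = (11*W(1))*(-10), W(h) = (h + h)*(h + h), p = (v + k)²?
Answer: -40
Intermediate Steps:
p = 400 (p = (-13 + 33)² = 20² = 400)
W(h) = 4*h² (W(h) = (2*h)*(2*h) = 4*h²)
C = -440 (C = (11*(4*1²))*(-10) = (11*(4*1))*(-10) = (11*4)*(-10) = 44*(-10) = -440)
C + p = -440 + 400 = -40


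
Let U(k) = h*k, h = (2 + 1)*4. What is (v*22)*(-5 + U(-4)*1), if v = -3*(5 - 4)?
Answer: 3498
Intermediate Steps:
v = -3 (v = -3*1 = -3)
h = 12 (h = 3*4 = 12)
U(k) = 12*k
(v*22)*(-5 + U(-4)*1) = (-3*22)*(-5 + (12*(-4))*1) = -66*(-5 - 48*1) = -66*(-5 - 48) = -66*(-53) = 3498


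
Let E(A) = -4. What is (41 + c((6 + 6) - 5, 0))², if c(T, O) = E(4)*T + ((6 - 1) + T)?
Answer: 625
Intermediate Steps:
c(T, O) = 5 - 3*T (c(T, O) = -4*T + ((6 - 1) + T) = -4*T + (5 + T) = 5 - 3*T)
(41 + c((6 + 6) - 5, 0))² = (41 + (5 - 3*((6 + 6) - 5)))² = (41 + (5 - 3*(12 - 5)))² = (41 + (5 - 3*7))² = (41 + (5 - 21))² = (41 - 16)² = 25² = 625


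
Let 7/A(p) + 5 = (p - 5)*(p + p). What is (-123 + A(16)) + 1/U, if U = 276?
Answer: -11777677/95772 ≈ -122.98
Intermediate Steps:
A(p) = 7/(-5 + 2*p*(-5 + p)) (A(p) = 7/(-5 + (p - 5)*(p + p)) = 7/(-5 + (-5 + p)*(2*p)) = 7/(-5 + 2*p*(-5 + p)))
(-123 + A(16)) + 1/U = (-123 + 7/(-5 - 10*16 + 2*16**2)) + 1/276 = (-123 + 7/(-5 - 160 + 2*256)) + 1/276 = (-123 + 7/(-5 - 160 + 512)) + 1/276 = (-123 + 7/347) + 1/276 = -42674/347 + 1/276 = -11777677/95772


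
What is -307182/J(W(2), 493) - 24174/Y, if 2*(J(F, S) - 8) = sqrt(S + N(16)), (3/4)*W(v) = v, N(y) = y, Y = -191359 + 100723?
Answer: 148490340681/3821818 - 614364*sqrt(509)/253 ≈ -15932.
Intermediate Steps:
Y = -90636
W(v) = 4*v/3
J(F, S) = 8 + sqrt(16 + S)/2 (J(F, S) = 8 + sqrt(S + 16)/2 = 8 + sqrt(16 + S)/2)
-307182/J(W(2), 493) - 24174/Y = -307182/(8 + sqrt(16 + 493)/2) - 24174/(-90636) = -307182/(8 + sqrt(509)/2) - 24174*(-1/90636) = -307182/(8 + sqrt(509)/2) + 4029/15106 = 4029/15106 - 307182/(8 + sqrt(509)/2)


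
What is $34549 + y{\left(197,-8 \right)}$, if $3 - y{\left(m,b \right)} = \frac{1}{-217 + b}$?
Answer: $\frac{7774201}{225} \approx 34552.0$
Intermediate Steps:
$y{\left(m,b \right)} = 3 - \frac{1}{-217 + b}$
$34549 + y{\left(197,-8 \right)} = 34549 + \frac{-652 + 3 \left(-8\right)}{-217 - 8} = 34549 + \frac{-652 - 24}{-225} = 34549 - - \frac{676}{225} = 34549 + \frac{676}{225} = \frac{7774201}{225}$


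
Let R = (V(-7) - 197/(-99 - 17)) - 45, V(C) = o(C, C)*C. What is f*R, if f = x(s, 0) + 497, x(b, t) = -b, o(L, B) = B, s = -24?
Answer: 344381/116 ≈ 2968.8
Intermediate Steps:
V(C) = C² (V(C) = C*C = C²)
f = 521 (f = -1*(-24) + 497 = 24 + 497 = 521)
R = 661/116 (R = ((-7)² - 197/(-99 - 17)) - 45 = (49 - 197/(-116)) - 45 = (49 - 197*(-1/116)) - 45 = (49 + 197/116) - 45 = 5881/116 - 45 = 661/116 ≈ 5.6983)
f*R = 521*(661/116) = 344381/116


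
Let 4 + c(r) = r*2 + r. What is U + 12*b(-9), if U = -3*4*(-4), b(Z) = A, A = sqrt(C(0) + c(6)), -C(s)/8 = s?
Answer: 48 + 12*sqrt(14) ≈ 92.900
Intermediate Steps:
C(s) = -8*s
c(r) = -4 + 3*r (c(r) = -4 + (r*2 + r) = -4 + (2*r + r) = -4 + 3*r)
A = sqrt(14) (A = sqrt(-8*0 + (-4 + 3*6)) = sqrt(0 + (-4 + 18)) = sqrt(0 + 14) = sqrt(14) ≈ 3.7417)
b(Z) = sqrt(14)
U = 48 (U = -12*(-4) = 48)
U + 12*b(-9) = 48 + 12*sqrt(14)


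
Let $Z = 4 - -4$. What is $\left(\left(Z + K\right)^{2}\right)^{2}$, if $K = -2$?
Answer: $1296$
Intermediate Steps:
$Z = 8$ ($Z = 4 + 4 = 8$)
$\left(\left(Z + K\right)^{2}\right)^{2} = \left(\left(8 - 2\right)^{2}\right)^{2} = \left(6^{2}\right)^{2} = 36^{2} = 1296$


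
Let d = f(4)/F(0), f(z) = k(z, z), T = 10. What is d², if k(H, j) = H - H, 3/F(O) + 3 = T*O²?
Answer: 0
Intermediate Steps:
F(O) = 3/(-3 + 10*O²)
k(H, j) = 0
f(z) = 0
d = 0 (d = 0/((3/(-3 + 10*0²))) = 0/((3/(-3 + 10*0))) = 0/((3/(-3 + 0))) = 0/((3/(-3))) = 0/((3*(-⅓))) = 0/(-1) = 0*(-1) = 0)
d² = 0² = 0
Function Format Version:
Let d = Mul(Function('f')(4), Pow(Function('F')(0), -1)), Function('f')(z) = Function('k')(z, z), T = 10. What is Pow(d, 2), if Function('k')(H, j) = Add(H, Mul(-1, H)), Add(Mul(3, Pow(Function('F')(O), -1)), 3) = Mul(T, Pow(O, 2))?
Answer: 0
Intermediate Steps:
Function('F')(O) = Mul(3, Pow(Add(-3, Mul(10, Pow(O, 2))), -1))
Function('k')(H, j) = 0
Function('f')(z) = 0
d = 0 (d = Mul(0, Pow(Mul(3, Pow(Add(-3, Mul(10, Pow(0, 2))), -1)), -1)) = Mul(0, Pow(Mul(3, Pow(Add(-3, Mul(10, 0)), -1)), -1)) = Mul(0, Pow(Mul(3, Pow(Add(-3, 0), -1)), -1)) = Mul(0, Pow(Mul(3, Pow(-3, -1)), -1)) = Mul(0, Pow(Mul(3, Rational(-1, 3)), -1)) = Mul(0, Pow(-1, -1)) = Mul(0, -1) = 0)
Pow(d, 2) = Pow(0, 2) = 0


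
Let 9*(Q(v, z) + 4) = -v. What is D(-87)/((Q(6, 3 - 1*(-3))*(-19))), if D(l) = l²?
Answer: 22707/266 ≈ 85.365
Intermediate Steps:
Q(v, z) = -4 - v/9 (Q(v, z) = -4 + (-v)/9 = -4 - v/9)
D(-87)/((Q(6, 3 - 1*(-3))*(-19))) = (-87)²/(((-4 - ⅑*6)*(-19))) = 7569/(((-4 - ⅔)*(-19))) = 7569/((-14/3*(-19))) = 7569/(266/3) = 7569*(3/266) = 22707/266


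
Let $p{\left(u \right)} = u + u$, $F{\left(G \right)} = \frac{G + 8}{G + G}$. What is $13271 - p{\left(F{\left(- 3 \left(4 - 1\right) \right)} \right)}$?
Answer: $\frac{119438}{9} \approx 13271.0$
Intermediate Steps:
$F{\left(G \right)} = \frac{8 + G}{2 G}$
$p{\left(u \right)} = 2 u$
$13271 - p{\left(F{\left(- 3 \left(4 - 1\right) \right)} \right)} = 13271 - 2 \frac{8 - 3 \left(4 - 1\right)}{2 \left(- 3 \left(4 - 1\right)\right)} = 13271 - 2 \frac{8 - 9}{2 \left(\left(-3\right) 3\right)} = 13271 - 2 \frac{8 - 9}{2 \left(-9\right)} = 13271 - 2 \cdot \frac{1}{2} \left(- \frac{1}{9}\right) \left(-1\right) = 13271 - 2 \cdot \frac{1}{18} = 13271 - \frac{1}{9} = \frac{119438}{9}$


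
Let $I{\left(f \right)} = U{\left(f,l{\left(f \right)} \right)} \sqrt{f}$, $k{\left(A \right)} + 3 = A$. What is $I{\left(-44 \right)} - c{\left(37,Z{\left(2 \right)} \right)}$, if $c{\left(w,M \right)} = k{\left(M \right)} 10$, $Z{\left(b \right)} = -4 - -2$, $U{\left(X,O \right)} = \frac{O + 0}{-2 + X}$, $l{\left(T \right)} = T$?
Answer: $50 + \frac{44 i \sqrt{11}}{23} \approx 50.0 + 6.3448 i$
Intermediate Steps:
$U{\left(X,O \right)} = \frac{O}{-2 + X}$
$Z{\left(b \right)} = -2$ ($Z{\left(b \right)} = -4 + 2 = -2$)
$k{\left(A \right)} = -3 + A$
$c{\left(w,M \right)} = -30 + 10 M$ ($c{\left(w,M \right)} = \left(-3 + M\right) 10 = -30 + 10 M$)
$I{\left(f \right)} = \frac{f^{\frac{3}{2}}}{-2 + f}$ ($I{\left(f \right)} = \frac{f}{-2 + f} \sqrt{f} = \frac{f^{\frac{3}{2}}}{-2 + f}$)
$I{\left(-44 \right)} - c{\left(37,Z{\left(2 \right)} \right)} = \frac{\left(-44\right)^{\frac{3}{2}}}{-2 - 44} - \left(-30 + 10 \left(-2\right)\right) = \frac{\left(-88\right) i \sqrt{11}}{-46} - \left(-30 - 20\right) = - 88 i \sqrt{11} \left(- \frac{1}{46}\right) - -50 = \frac{44 i \sqrt{11}}{23} + 50 = 50 + \frac{44 i \sqrt{11}}{23}$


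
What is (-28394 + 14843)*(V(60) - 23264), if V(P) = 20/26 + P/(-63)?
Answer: 28688018074/91 ≈ 3.1525e+8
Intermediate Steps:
V(P) = 10/13 - P/63 (V(P) = 20*(1/26) + P*(-1/63) = 10/13 - P/63)
(-28394 + 14843)*(V(60) - 23264) = (-28394 + 14843)*((10/13 - 1/63*60) - 23264) = -13551*((10/13 - 20/21) - 23264) = -13551*(-50/273 - 23264) = -13551*(-6351122/273) = 28688018074/91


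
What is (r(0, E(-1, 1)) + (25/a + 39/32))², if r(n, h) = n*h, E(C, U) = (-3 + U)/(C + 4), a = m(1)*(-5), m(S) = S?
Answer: 14641/1024 ≈ 14.298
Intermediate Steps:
a = -5 (a = 1*(-5) = -5)
E(C, U) = (-3 + U)/(4 + C)
r(n, h) = h*n
(r(0, E(-1, 1)) + (25/a + 39/32))² = (((-3 + 1)/(4 - 1))*0 + (25/(-5) + 39/32))² = ((-2/3)*0 + (25*(-⅕) + 39*(1/32)))² = (((⅓)*(-2))*0 + (-5 + 39/32))² = (-⅔*0 - 121/32)² = (0 - 121/32)² = (-121/32)² = 14641/1024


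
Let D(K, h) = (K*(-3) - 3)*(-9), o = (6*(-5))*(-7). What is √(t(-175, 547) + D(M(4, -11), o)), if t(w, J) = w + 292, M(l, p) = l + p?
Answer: 3*I*√5 ≈ 6.7082*I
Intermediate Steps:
o = 210 (o = -30*(-7) = 210)
D(K, h) = 27 + 27*K (D(K, h) = (-3*K - 3)*(-9) = (-3 - 3*K)*(-9) = 27 + 27*K)
t(w, J) = 292 + w
√(t(-175, 547) + D(M(4, -11), o)) = √((292 - 175) + (27 + 27*(4 - 11))) = √(117 + (27 + 27*(-7))) = √(117 + (27 - 189)) = √(117 - 162) = √(-45) = 3*I*√5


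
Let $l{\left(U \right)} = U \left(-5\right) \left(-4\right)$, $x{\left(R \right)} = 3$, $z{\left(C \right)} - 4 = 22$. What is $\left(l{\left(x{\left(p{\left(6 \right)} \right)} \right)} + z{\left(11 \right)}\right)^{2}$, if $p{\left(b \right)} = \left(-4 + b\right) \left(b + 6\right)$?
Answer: $7396$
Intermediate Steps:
$z{\left(C \right)} = 26$ ($z{\left(C \right)} = 4 + 22 = 26$)
$p{\left(b \right)} = \left(-4 + b\right) \left(6 + b\right)$
$l{\left(U \right)} = 20 U$ ($l{\left(U \right)} = - 5 U \left(-4\right) = 20 U$)
$\left(l{\left(x{\left(p{\left(6 \right)} \right)} \right)} + z{\left(11 \right)}\right)^{2} = \left(20 \cdot 3 + 26\right)^{2} = \left(60 + 26\right)^{2} = 86^{2} = 7396$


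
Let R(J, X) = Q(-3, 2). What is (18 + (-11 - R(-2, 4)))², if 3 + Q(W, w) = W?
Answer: 169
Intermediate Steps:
Q(W, w) = -3 + W
R(J, X) = -6 (R(J, X) = -3 - 3 = -6)
(18 + (-11 - R(-2, 4)))² = (18 + (-11 - 1*(-6)))² = (18 + (-11 + 6))² = (18 - 5)² = 13² = 169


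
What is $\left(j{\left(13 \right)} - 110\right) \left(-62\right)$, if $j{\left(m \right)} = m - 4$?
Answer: $6262$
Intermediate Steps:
$j{\left(m \right)} = -4 + m$
$\left(j{\left(13 \right)} - 110\right) \left(-62\right) = \left(\left(-4 + 13\right) - 110\right) \left(-62\right) = \left(9 - 110\right) \left(-62\right) = \left(-101\right) \left(-62\right) = 6262$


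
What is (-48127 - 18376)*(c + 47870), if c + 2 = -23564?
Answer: -1616288912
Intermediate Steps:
c = -23566 (c = -2 - 23564 = -23566)
(-48127 - 18376)*(c + 47870) = (-48127 - 18376)*(-23566 + 47870) = -66503*24304 = -1616288912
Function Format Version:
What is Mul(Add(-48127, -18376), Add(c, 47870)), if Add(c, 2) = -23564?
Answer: -1616288912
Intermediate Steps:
c = -23566 (c = Add(-2, -23564) = -23566)
Mul(Add(-48127, -18376), Add(c, 47870)) = Mul(Add(-48127, -18376), Add(-23566, 47870)) = Mul(-66503, 24304) = -1616288912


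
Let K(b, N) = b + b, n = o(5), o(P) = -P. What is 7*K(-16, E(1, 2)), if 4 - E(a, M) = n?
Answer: -224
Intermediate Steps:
n = -5 (n = -1*5 = -5)
E(a, M) = 9 (E(a, M) = 4 - 1*(-5) = 4 + 5 = 9)
K(b, N) = 2*b
7*K(-16, E(1, 2)) = 7*(2*(-16)) = 7*(-32) = -224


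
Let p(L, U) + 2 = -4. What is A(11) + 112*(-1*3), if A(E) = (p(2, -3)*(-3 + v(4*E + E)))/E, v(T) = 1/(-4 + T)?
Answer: -62528/187 ≈ -334.37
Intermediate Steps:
p(L, U) = -6 (p(L, U) = -2 - 4 = -6)
A(E) = (18 - 6/(-4 + 5*E))/E (A(E) = (-6*(-3 + 1/(-4 + (4*E + E))))/E = (-6*(-3 + 1/(-4 + 5*E)))/E = (18 - 6/(-4 + 5*E))/E)
A(11) + 112*(-1*3) = 6*(-13 + 15*11)/(11*(-4 + 5*11)) + 112*(-1*3) = 6*(1/11)*(-13 + 165)/(-4 + 55) + 112*(-3) = 6*(1/11)*152/51 - 336 = 6*(1/11)*(1/51)*152 - 336 = 304/187 - 336 = -62528/187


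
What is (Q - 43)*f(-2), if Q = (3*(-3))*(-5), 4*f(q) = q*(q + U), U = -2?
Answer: 4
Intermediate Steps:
f(q) = q*(-2 + q)/4 (f(q) = (q*(q - 2))/4 = (q*(-2 + q))/4 = q*(-2 + q)/4)
Q = 45 (Q = -9*(-5) = 45)
(Q - 43)*f(-2) = (45 - 43)*((1/4)*(-2)*(-2 - 2)) = 2*((1/4)*(-2)*(-4)) = 2*2 = 4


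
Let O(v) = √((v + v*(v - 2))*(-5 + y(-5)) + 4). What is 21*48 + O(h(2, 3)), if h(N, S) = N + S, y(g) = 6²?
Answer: 1008 + 4*√39 ≈ 1033.0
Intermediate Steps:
y(g) = 36
O(v) = √(4 + 31*v + 31*v*(-2 + v)) (O(v) = √((v + v*(v - 2))*(-5 + 36) + 4) = √((v + v*(-2 + v))*31 + 4) = √((31*v + 31*v*(-2 + v)) + 4) = √(4 + 31*v + 31*v*(-2 + v)))
21*48 + O(h(2, 3)) = 21*48 + √(4 - 31*(2 + 3) + 31*(2 + 3)²) = 1008 + √(4 - 31*5 + 31*5²) = 1008 + √(4 - 155 + 31*25) = 1008 + √(4 - 155 + 775) = 1008 + √624 = 1008 + 4*√39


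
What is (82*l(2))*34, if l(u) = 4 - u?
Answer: 5576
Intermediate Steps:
(82*l(2))*34 = (82*(4 - 1*2))*34 = (82*(4 - 2))*34 = (82*2)*34 = 164*34 = 5576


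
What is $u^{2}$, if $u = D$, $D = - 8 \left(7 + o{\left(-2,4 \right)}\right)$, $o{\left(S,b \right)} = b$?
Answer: $7744$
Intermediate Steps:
$D = -88$ ($D = - 8 \left(7 + 4\right) = \left(-8\right) 11 = -88$)
$u = -88$
$u^{2} = \left(-88\right)^{2} = 7744$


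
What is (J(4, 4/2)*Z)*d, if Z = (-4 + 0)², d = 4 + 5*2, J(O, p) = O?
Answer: 896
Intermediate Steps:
d = 14 (d = 4 + 10 = 14)
Z = 16 (Z = (-4)² = 16)
(J(4, 4/2)*Z)*d = (4*16)*14 = 64*14 = 896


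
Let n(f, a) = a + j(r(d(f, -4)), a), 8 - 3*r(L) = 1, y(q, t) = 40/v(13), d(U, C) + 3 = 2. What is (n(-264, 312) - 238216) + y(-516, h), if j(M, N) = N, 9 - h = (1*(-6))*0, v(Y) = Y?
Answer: -3088656/13 ≈ -2.3759e+5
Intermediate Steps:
h = 9 (h = 9 - 1*(-6)*0 = 9 - (-6)*0 = 9 - 1*0 = 9 + 0 = 9)
d(U, C) = -1 (d(U, C) = -3 + 2 = -1)
y(q, t) = 40/13
r(L) = 7/3 (r(L) = 8/3 - ⅓*1 = 8/3 - ⅓ = 7/3)
n(f, a) = 2*a (n(f, a) = a + a = 2*a)
(n(-264, 312) - 238216) + y(-516, h) = (2*312 - 238216) + 40/13 = (624 - 238216) + 40/13 = -237592 + 40/13 = -3088656/13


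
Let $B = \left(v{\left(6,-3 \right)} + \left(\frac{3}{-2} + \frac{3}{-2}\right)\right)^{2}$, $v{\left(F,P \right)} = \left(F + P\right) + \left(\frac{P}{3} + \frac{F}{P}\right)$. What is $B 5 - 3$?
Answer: $42$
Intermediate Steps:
$v{\left(F,P \right)} = F + \frac{4 P}{3} + \frac{F}{P}$ ($v{\left(F,P \right)} = \left(F + P\right) + \left(P \frac{1}{3} + \frac{F}{P}\right) = \left(F + P\right) + \left(\frac{P}{3} + \frac{F}{P}\right) = F + \frac{4 P}{3} + \frac{F}{P}$)
$B = 9$ ($B = \left(\left(6 + \frac{4}{3} \left(-3\right) + \frac{6}{-3}\right) + \left(\frac{3}{-2} + \frac{3}{-2}\right)\right)^{2} = \left(\left(6 - 4 + 6 \left(- \frac{1}{3}\right)\right) + \left(3 \left(- \frac{1}{2}\right) + 3 \left(- \frac{1}{2}\right)\right)\right)^{2} = \left(\left(6 - 4 - 2\right) - 3\right)^{2} = \left(0 - 3\right)^{2} = \left(-3\right)^{2} = 9$)
$B 5 - 3 = 9 \cdot 5 - 3 = 45 - 3 = 42$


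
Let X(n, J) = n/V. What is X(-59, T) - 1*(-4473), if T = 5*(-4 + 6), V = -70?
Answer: 313169/70 ≈ 4473.8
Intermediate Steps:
T = 10 (T = 5*2 = 10)
X(n, J) = -n/70 (X(n, J) = n/(-70) = n*(-1/70) = -n/70)
X(-59, T) - 1*(-4473) = -1/70*(-59) - 1*(-4473) = 59/70 + 4473 = 313169/70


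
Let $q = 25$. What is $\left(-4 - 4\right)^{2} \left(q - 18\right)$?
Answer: $448$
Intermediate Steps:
$\left(-4 - 4\right)^{2} \left(q - 18\right) = \left(-4 - 4\right)^{2} \left(25 - 18\right) = \left(-8\right)^{2} \cdot 7 = 64 \cdot 7 = 448$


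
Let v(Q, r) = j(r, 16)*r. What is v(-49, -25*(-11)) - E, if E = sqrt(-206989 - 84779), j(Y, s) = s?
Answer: 4400 - 2*I*sqrt(72942) ≈ 4400.0 - 540.16*I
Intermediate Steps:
v(Q, r) = 16*r
E = 2*I*sqrt(72942) (E = sqrt(-291768) = 2*I*sqrt(72942) ≈ 540.16*I)
v(-49, -25*(-11)) - E = 16*(-25*(-11)) - 2*I*sqrt(72942) = 16*275 - 2*I*sqrt(72942) = 4400 - 2*I*sqrt(72942)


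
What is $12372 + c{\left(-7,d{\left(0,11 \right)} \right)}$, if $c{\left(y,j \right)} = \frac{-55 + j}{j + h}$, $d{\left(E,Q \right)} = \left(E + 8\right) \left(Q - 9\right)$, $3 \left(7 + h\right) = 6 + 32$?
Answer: $\frac{61851}{5} \approx 12370.0$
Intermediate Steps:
$h = \frac{17}{3}$ ($h = -7 + \frac{6 + 32}{3} = -7 + \frac{1}{3} \cdot 38 = -7 + \frac{38}{3} = \frac{17}{3} \approx 5.6667$)
$d{\left(E,Q \right)} = \left(-9 + Q\right) \left(8 + E\right)$ ($d{\left(E,Q \right)} = \left(8 + E\right) \left(-9 + Q\right) = \left(-9 + Q\right) \left(8 + E\right)$)
$c{\left(y,j \right)} = \frac{-55 + j}{\frac{17}{3} + j}$ ($c{\left(y,j \right)} = \frac{-55 + j}{j + \frac{17}{3}} = \frac{-55 + j}{\frac{17}{3} + j}$)
$12372 + c{\left(-7,d{\left(0,11 \right)} \right)} = 12372 + \frac{3 \left(-55 + \left(-72 - 0 + 8 \cdot 11 + 0 \cdot 11\right)\right)}{17 + 3 \left(-72 - 0 + 8 \cdot 11 + 0 \cdot 11\right)} = 12372 + \frac{3 \left(-55 + \left(-72 + 0 + 88 + 0\right)\right)}{17 + 3 \left(-72 + 0 + 88 + 0\right)} = 12372 + \frac{3 \left(-55 + 16\right)}{17 + 3 \cdot 16} = 12372 + 3 \frac{1}{17 + 48} \left(-39\right) = 12372 + 3 \cdot \frac{1}{65} \left(-39\right) = 12372 - \frac{9}{5} = \frac{61851}{5}$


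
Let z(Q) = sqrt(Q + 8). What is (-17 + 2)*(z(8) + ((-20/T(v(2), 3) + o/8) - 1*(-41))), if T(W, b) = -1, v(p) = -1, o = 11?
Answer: -7965/8 ≈ -995.63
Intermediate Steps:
z(Q) = sqrt(8 + Q)
(-17 + 2)*(z(8) + ((-20/T(v(2), 3) + o/8) - 1*(-41))) = (-17 + 2)*(sqrt(8 + 8) + ((-20/(-1) + 11/8) - 1*(-41))) = -15*(sqrt(16) + ((-20*(-1) + 11*(1/8)) + 41)) = -15*(4 + ((20 + 11/8) + 41)) = -15*(4 + (171/8 + 41)) = -15*(4 + 499/8) = -15*531/8 = -7965/8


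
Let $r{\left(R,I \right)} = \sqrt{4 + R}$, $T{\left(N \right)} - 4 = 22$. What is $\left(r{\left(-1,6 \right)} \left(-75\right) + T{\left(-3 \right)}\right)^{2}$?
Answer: $17551 - 3900 \sqrt{3} \approx 10796.0$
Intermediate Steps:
$T{\left(N \right)} = 26$ ($T{\left(N \right)} = 4 + 22 = 26$)
$\left(r{\left(-1,6 \right)} \left(-75\right) + T{\left(-3 \right)}\right)^{2} = \left(\sqrt{4 - 1} \left(-75\right) + 26\right)^{2} = \left(\sqrt{3} \left(-75\right) + 26\right)^{2} = \left(- 75 \sqrt{3} + 26\right)^{2} = \left(26 - 75 \sqrt{3}\right)^{2}$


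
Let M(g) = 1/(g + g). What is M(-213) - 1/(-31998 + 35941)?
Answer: -4369/1679718 ≈ -0.0026010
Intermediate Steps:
M(g) = 1/(2*g)
M(-213) - 1/(-31998 + 35941) = (½)/(-213) - 1/(-31998 + 35941) = (½)*(-1/213) - 1/3943 = -1/426 - 1*1/3943 = -1/426 - 1/3943 = -4369/1679718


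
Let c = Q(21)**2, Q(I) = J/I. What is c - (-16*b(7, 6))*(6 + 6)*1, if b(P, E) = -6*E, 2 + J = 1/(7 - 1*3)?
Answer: -995327/144 ≈ -6912.0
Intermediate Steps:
J = -7/4 (J = -2 + 1/(7 - 1*3) = -2 + 1/(7 - 3) = -2 + 1/4 = -7/4 ≈ -1.7500)
Q(I) = -7/(4*I)
c = 1/144 (c = (-7/4/21)**2 = (-7/4*1/21)**2 = (-1/12)**2 = 1/144 ≈ 0.0069444)
c - (-16*b(7, 6))*(6 + 6)*1 = 1/144 - (-(-96)*6)*(6 + 6)*1 = 1/144 - (-16*(-36))*12*1 = 1/144 - 576*12 = 1/144 - 1*6912 = 1/144 - 6912 = -995327/144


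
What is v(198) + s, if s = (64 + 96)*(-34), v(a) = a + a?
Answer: -5044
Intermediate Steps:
v(a) = 2*a
s = -5440 (s = 160*(-34) = -5440)
v(198) + s = 2*198 - 5440 = 396 - 5440 = -5044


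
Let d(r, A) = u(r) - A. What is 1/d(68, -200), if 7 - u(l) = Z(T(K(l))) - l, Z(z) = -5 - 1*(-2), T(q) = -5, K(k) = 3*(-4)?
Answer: 1/278 ≈ 0.0035971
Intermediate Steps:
K(k) = -12
Z(z) = -3 (Z(z) = -5 + 2 = -3)
u(l) = 10 + l (u(l) = 7 - (-3 - l) = 7 + (3 + l) = 10 + l)
d(r, A) = 10 + r - A (d(r, A) = (10 + r) - A = 10 + r - A)
1/d(68, -200) = 1/(10 + 68 - 1*(-200)) = 1/(10 + 68 + 200) = 1/278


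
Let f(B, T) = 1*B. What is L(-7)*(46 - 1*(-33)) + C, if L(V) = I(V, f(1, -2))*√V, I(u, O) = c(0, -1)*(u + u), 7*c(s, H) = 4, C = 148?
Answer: 148 - 632*I*√7 ≈ 148.0 - 1672.1*I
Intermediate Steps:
f(B, T) = B
c(s, H) = 4/7 (c(s, H) = (⅐)*4 = 4/7)
I(u, O) = 8*u/7 (I(u, O) = 4*(u + u)/7 = 4*(2*u)/7 = 8*u/7)
L(V) = 8*V^(3/2)/7 (L(V) = (8*V/7)*√V = 8*V^(3/2)/7)
L(-7)*(46 - 1*(-33)) + C = (8*(-7)^(3/2)/7)*(46 - 1*(-33)) + 148 = (8*(-7*I*√7)/7)*(46 + 33) + 148 = -8*I*√7*79 + 148 = -632*I*√7 + 148 = 148 - 632*I*√7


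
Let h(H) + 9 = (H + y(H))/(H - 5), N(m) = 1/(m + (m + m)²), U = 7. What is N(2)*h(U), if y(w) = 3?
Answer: -2/9 ≈ -0.22222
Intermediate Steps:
N(m) = 1/(m + 4*m²) (N(m) = 1/(m + (2*m)²) = 1/(m + 4*m²))
h(H) = -9 + (3 + H)/(-5 + H) (h(H) = -9 + (H + 3)/(H - 5) = -9 + (3 + H)/(-5 + H))
N(2)*h(U) = (1/(2*(1 + 4*2)))*(8*(6 - 1*7)/(-5 + 7)) = (1/(2*(1 + 8)))*(8*(6 - 7)/2) = ((½)/9)*(8*(½)*(-1)) = ((½)*(⅑))*(-4) = (1/18)*(-4) = -2/9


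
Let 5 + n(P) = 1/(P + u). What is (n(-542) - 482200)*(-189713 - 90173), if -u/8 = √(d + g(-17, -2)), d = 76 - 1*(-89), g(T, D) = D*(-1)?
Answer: 9551156149641023/70769 - 559772*√167/70769 ≈ 1.3496e+11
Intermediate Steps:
g(T, D) = -D
d = 165 (d = 76 + 89 = 165)
u = -8*√167 (u = -8*√(165 - 1*(-2)) = -8*√(165 + 2) = -8*√167 ≈ -103.38)
n(P) = -5 + 1/(P - 8*√167)
(n(-542) - 482200)*(-189713 - 90173) = ((1 - 5*(-542) + 40*√167)/(-542 - 8*√167) - 482200)*(-189713 - 90173) = ((1 + 2710 + 40*√167)/(-542 - 8*√167) - 482200)*(-279886) = ((2711 + 40*√167)/(-542 - 8*√167) - 482200)*(-279886) = (-482200 + (2711 + 40*√167)/(-542 - 8*√167))*(-279886) = 134961029200 - 279886*(2711 + 40*√167)/(-542 - 8*√167)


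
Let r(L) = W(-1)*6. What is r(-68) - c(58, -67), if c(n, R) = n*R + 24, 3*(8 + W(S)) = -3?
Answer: 3808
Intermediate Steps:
W(S) = -9 (W(S) = -8 + (⅓)*(-3) = -8 - 1 = -9)
c(n, R) = 24 + R*n (c(n, R) = R*n + 24 = 24 + R*n)
r(L) = -54 (r(L) = -9*6 = -54)
r(-68) - c(58, -67) = -54 - (24 - 67*58) = -54 - (24 - 3886) = -54 - 1*(-3862) = -54 + 3862 = 3808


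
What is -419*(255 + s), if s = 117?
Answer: -155868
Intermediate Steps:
-419*(255 + s) = -419*(255 + 117) = -419*372 = -155868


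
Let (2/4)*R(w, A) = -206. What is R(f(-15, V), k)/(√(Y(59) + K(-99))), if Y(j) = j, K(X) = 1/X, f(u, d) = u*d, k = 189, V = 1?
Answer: -309*√4015/365 ≈ -53.642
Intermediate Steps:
f(u, d) = d*u
R(w, A) = -412 (R(w, A) = 2*(-206) = -412)
R(f(-15, V), k)/(√(Y(59) + K(-99))) = -412/√(59 + 1/(-99)) = -412/√(59 - 1/99) = -412*3*√4015/1460 = -309*√4015/365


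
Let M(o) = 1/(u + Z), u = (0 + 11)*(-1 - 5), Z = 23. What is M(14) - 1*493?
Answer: -21200/43 ≈ -493.02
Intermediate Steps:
u = -66 (u = 11*(-6) = -66)
M(o) = -1/43 (M(o) = 1/(-66 + 23) = 1/(-43) = -1/43)
M(14) - 1*493 = -1/43 - 1*493 = -1/43 - 493 = -21200/43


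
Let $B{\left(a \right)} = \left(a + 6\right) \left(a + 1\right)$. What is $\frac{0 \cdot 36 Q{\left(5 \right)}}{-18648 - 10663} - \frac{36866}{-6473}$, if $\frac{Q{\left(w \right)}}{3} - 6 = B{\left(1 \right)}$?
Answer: $\frac{36866}{6473} \approx 5.6954$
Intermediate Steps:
$B{\left(a \right)} = \left(1 + a\right) \left(6 + a\right)$ ($B{\left(a \right)} = \left(6 + a\right) \left(1 + a\right) = \left(1 + a\right) \left(6 + a\right)$)
$Q{\left(w \right)} = 60$ ($Q{\left(w \right)} = 18 + 3 \left(6 + 1^{2} + 7 \cdot 1\right) = 18 + 3 \left(6 + 1 + 7\right) = 18 + 3 \cdot 14 = 18 + 42 = 60$)
$\frac{0 \cdot 36 Q{\left(5 \right)}}{-18648 - 10663} - \frac{36866}{-6473} = \frac{0 \cdot 36 \cdot 60}{-18648 - 10663} - \frac{36866}{-6473} = \frac{0 \cdot 60}{-29311} - - \frac{36866}{6473} = 0 \left(- \frac{1}{29311}\right) + \frac{36866}{6473} = 0 + \frac{36866}{6473} = \frac{36866}{6473}$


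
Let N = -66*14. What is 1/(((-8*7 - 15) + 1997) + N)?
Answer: 1/1002 ≈ 0.00099800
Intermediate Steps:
N = -924
1/(((-8*7 - 15) + 1997) + N) = 1/(((-8*7 - 15) + 1997) - 924) = 1/(((-56 - 15) + 1997) - 924) = 1/((-71 + 1997) - 924) = 1/(1926 - 924) = 1/1002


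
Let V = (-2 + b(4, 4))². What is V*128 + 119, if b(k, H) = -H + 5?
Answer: 247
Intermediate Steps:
b(k, H) = 5 - H
V = 1 (V = (-2 + (5 - 1*4))² = (-2 + (5 - 4))² = (-2 + 1)² = (-1)² = 1)
V*128 + 119 = 1*128 + 119 = 128 + 119 = 247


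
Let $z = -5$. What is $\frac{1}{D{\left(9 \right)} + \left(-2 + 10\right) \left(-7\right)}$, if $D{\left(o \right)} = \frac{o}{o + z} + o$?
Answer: $- \frac{4}{179} \approx -0.022346$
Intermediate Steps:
$D{\left(o \right)} = o + \frac{o}{-5 + o}$ ($D{\left(o \right)} = \frac{o}{o - 5} + o = \frac{o}{-5 + o} + o = o + \frac{o}{-5 + o}$)
$\frac{1}{D{\left(9 \right)} + \left(-2 + 10\right) \left(-7\right)} = \frac{1}{\frac{9 \left(-4 + 9\right)}{-5 + 9} + \left(-2 + 10\right) \left(-7\right)} = \frac{1}{9 \cdot \frac{1}{4} \cdot 5 + 8 \left(-7\right)} = \frac{1}{9 \cdot \frac{1}{4} \cdot 5 - 56} = \frac{1}{\frac{45}{4} - 56} = \frac{1}{- \frac{179}{4}} = - \frac{4}{179}$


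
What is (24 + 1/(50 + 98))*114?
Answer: 202521/74 ≈ 2736.8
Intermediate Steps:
(24 + 1/(50 + 98))*114 = (24 + 1/148)*114 = (3553/148)*114 = 202521/74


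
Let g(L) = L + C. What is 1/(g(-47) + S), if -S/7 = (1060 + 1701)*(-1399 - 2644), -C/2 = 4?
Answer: 1/78139006 ≈ 1.2798e-8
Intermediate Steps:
C = -8 (C = -2*4 = -8)
g(L) = -8 + L (g(L) = L - 8 = -8 + L)
S = 78139061 (S = -7*(1060 + 1701)*(-1399 - 2644) = -19327*(-4043) = -7*(-11162723) = 78139061)
1/(g(-47) + S) = 1/((-8 - 47) + 78139061) = 1/(-55 + 78139061) = 1/78139006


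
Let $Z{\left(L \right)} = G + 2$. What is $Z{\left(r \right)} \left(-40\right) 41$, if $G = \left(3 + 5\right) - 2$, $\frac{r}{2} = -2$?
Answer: $-13120$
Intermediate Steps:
$r = -4$ ($r = 2 \left(-2\right) = -4$)
$G = 6$ ($G = 8 - 2 = 6$)
$Z{\left(L \right)} = 8$ ($Z{\left(L \right)} = 6 + 2 = 8$)
$Z{\left(r \right)} \left(-40\right) 41 = 8 \left(-40\right) 41 = \left(-320\right) 41 = -13120$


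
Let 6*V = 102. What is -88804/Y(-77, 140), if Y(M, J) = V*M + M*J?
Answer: 88804/12089 ≈ 7.3458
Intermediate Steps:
V = 17 (V = (⅙)*102 = 17)
Y(M, J) = 17*M + J*M (Y(M, J) = 17*M + M*J = 17*M + J*M)
-88804/Y(-77, 140) = -88804*(-1/(77*(17 + 140))) = -88804/((-77*157)) = -88804/(-12089) = -88804*(-1/12089) = 88804/12089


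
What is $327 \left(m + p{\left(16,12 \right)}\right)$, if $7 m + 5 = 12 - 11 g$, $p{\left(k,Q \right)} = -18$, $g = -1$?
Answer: $- \frac{35316}{7} \approx -5045.1$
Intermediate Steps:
$m = \frac{18}{7}$ ($m = - \frac{5}{7} + \frac{12 - -11}{7} = - \frac{5}{7} + \frac{12 + 11}{7} = - \frac{5}{7} + \frac{1}{7} \cdot 23 = - \frac{5}{7} + \frac{23}{7} = \frac{18}{7} \approx 2.5714$)
$327 \left(m + p{\left(16,12 \right)}\right) = 327 \left(\frac{18}{7} - 18\right) = 327 \left(- \frac{108}{7}\right) = - \frac{35316}{7}$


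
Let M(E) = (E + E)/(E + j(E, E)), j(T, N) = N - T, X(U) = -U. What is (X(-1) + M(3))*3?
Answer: 9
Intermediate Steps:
M(E) = 2 (M(E) = (E + E)/(E + (E - E)) = (2*E)/(E + 0) = (2*E)/E = 2)
(X(-1) + M(3))*3 = (-1*(-1) + 2)*3 = (1 + 2)*3 = 3*3 = 9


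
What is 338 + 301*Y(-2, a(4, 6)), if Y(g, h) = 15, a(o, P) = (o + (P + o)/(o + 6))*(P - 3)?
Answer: 4853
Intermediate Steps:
a(o, P) = (-3 + P)*(o + (P + o)/(6 + o)) (a(o, P) = (o + (P + o)/(6 + o))*(-3 + P) = (-3 + P)*(o + (P + o)/(6 + o)))
338 + 301*Y(-2, a(4, 6)) = 338 + 301*15 = 338 + 4515 = 4853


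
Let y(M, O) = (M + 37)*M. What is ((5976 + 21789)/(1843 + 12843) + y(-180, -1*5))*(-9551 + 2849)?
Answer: -1266830152155/7343 ≈ -1.7252e+8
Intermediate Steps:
y(M, O) = M*(37 + M) (y(M, O) = (37 + M)*M = M*(37 + M))
((5976 + 21789)/(1843 + 12843) + y(-180, -1*5))*(-9551 + 2849) = ((5976 + 21789)/(1843 + 12843) - 180*(37 - 180))*(-9551 + 2849) = (27765/14686 - 180*(-143))*(-6702) = (27765*(1/14686) + 25740)*(-6702) = (27765/14686 + 25740)*(-6702) = (378045405/14686)*(-6702) = -1266830152155/7343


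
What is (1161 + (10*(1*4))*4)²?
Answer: 1745041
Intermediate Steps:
(1161 + (10*(1*4))*4)² = (1161 + (10*4)*4)² = (1161 + 40*4)² = (1161 + 160)² = 1321² = 1745041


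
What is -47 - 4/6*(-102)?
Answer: 21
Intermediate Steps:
-47 - 4/6*(-102) = -47 - 2*⅓*(-102) = -47 - ⅔*(-102) = -47 + 68 = 21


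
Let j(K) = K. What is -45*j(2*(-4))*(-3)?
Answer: -1080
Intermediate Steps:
-45*j(2*(-4))*(-3) = -90*(-4)*(-3) = -45*(-8)*(-3) = 360*(-3) = -1080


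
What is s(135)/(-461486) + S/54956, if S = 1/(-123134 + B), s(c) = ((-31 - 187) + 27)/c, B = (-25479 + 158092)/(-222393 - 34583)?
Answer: 83030935111033313/27084435920238253923630 ≈ 3.0656e-6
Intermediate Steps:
B = -132613/256976 (B = 132613/(-256976) = 132613*(-1/256976) = -132613/256976 ≈ -0.51605)
s(c) = -191/c (s(c) = (-218 + 27)/c = -191/c)
S = -256976/31642615397 (S = 1/(-123134 - 132613/256976) = 1/(-31642615397/256976) = -256976/31642615397 ≈ -8.1212e-6)
s(135)/(-461486) + S/54956 = -191/135/(-461486) - 256976/31642615397/54956 = -191*1/135*(-1/461486) - 256976/31642615397*1/54956 = -191/135*(-1/461486) - 64244/434737892939383 = 191/62300610 - 64244/434737892939383 = 83030935111033313/27084435920238253923630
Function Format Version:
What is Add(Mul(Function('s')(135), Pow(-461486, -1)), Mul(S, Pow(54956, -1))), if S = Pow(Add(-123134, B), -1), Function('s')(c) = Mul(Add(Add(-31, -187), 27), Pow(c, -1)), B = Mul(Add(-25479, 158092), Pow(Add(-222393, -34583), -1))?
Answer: Rational(83030935111033313, 27084435920238253923630) ≈ 3.0656e-6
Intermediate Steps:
B = Rational(-132613, 256976) (B = Mul(132613, Pow(-256976, -1)) = Mul(132613, Rational(-1, 256976)) = Rational(-132613, 256976) ≈ -0.51605)
Function('s')(c) = Mul(-191, Pow(c, -1)) (Function('s')(c) = Mul(Add(-218, 27), Pow(c, -1)) = Mul(-191, Pow(c, -1)))
S = Rational(-256976, 31642615397) (S = Pow(Add(-123134, Rational(-132613, 256976)), -1) = Pow(Rational(-31642615397, 256976), -1) = Rational(-256976, 31642615397) ≈ -8.1212e-6)
Add(Mul(Function('s')(135), Pow(-461486, -1)), Mul(S, Pow(54956, -1))) = Add(Mul(Mul(-191, Pow(135, -1)), Pow(-461486, -1)), Mul(Rational(-256976, 31642615397), Pow(54956, -1))) = Add(Mul(Mul(-191, Rational(1, 135)), Rational(-1, 461486)), Mul(Rational(-256976, 31642615397), Rational(1, 54956))) = Add(Mul(Rational(-191, 135), Rational(-1, 461486)), Rational(-64244, 434737892939383)) = Add(Rational(191, 62300610), Rational(-64244, 434737892939383)) = Rational(83030935111033313, 27084435920238253923630)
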